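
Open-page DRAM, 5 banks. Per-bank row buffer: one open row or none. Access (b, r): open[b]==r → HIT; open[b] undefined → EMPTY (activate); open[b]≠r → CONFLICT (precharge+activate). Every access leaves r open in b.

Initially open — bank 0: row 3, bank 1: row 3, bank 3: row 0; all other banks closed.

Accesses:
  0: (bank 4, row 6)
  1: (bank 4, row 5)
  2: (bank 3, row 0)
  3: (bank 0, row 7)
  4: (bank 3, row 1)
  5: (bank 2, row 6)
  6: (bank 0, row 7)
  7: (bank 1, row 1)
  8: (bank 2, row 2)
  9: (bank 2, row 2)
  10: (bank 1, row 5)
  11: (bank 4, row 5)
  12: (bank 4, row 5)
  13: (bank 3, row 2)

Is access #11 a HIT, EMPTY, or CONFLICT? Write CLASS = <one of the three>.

step 0: bank4 None->6 [EMPTY]
step 1: bank4 6->5 [CONFLICT]
step 2: bank3 0->0 [HIT]
step 3: bank0 3->7 [CONFLICT]
step 4: bank3 0->1 [CONFLICT]
step 5: bank2 None->6 [EMPTY]
step 6: bank0 7->7 [HIT]
step 7: bank1 3->1 [CONFLICT]
step 8: bank2 6->2 [CONFLICT]
step 9: bank2 2->2 [HIT]
step 10: bank1 1->5 [CONFLICT]
step 11: bank4 5->5 [HIT]
step 12: bank4 5->5 [HIT]
step 13: bank3 1->2 [CONFLICT]

CLASS = HIT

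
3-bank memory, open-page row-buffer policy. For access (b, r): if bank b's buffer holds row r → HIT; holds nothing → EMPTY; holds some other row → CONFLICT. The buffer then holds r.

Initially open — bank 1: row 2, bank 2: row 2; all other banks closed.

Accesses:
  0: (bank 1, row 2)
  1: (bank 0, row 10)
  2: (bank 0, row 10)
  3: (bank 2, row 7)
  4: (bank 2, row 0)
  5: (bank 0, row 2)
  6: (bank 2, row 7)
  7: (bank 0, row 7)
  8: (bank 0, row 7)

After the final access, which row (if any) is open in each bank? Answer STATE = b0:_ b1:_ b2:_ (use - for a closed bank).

STATE = b0:7 b1:2 b2:7

  [0] b1 r2: had r2 ⇒ H
  [1] b0 r10: no row ⇒ E
  [2] b0 r10: had r10 ⇒ H
  [3] b2 r7: had r2 ⇒ C
  [4] b2 r0: had r7 ⇒ C
  [5] b0 r2: had r10 ⇒ C
  [6] b2 r7: had r0 ⇒ C
  [7] b0 r7: had r2 ⇒ C
  [8] b0 r7: had r7 ⇒ H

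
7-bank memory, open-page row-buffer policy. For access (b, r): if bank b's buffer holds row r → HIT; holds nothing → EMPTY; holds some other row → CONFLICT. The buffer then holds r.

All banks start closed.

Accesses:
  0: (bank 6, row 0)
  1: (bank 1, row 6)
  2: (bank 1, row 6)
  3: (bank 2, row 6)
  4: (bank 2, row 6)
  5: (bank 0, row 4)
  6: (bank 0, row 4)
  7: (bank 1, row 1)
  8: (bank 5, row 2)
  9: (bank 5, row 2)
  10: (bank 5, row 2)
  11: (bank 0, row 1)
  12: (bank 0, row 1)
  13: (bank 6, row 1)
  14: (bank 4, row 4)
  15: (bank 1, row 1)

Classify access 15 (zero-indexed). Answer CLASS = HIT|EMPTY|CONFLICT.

  [0] b6 r0: no row ⇒ E
  [1] b1 r6: no row ⇒ E
  [2] b1 r6: had r6 ⇒ H
  [3] b2 r6: no row ⇒ E
  [4] b2 r6: had r6 ⇒ H
  [5] b0 r4: no row ⇒ E
  [6] b0 r4: had r4 ⇒ H
  [7] b1 r1: had r6 ⇒ C
  [8] b5 r2: no row ⇒ E
  [9] b5 r2: had r2 ⇒ H
  [10] b5 r2: had r2 ⇒ H
  [11] b0 r1: had r4 ⇒ C
  [12] b0 r1: had r1 ⇒ H
  [13] b6 r1: had r0 ⇒ C
  [14] b4 r4: no row ⇒ E
  [15] b1 r1: had r1 ⇒ H

CLASS = HIT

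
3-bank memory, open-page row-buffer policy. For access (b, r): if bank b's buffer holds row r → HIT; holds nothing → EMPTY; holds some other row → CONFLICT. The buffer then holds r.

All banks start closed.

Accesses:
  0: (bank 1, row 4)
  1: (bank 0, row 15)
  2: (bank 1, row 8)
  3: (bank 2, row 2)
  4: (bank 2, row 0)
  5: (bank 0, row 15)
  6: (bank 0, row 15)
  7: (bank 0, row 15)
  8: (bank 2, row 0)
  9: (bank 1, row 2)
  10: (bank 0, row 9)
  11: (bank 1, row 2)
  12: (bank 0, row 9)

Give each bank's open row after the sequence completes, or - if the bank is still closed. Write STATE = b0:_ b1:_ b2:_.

STATE = b0:9 b1:2 b2:0

step 0: bank1 None->4 [EMPTY]
step 1: bank0 None->15 [EMPTY]
step 2: bank1 4->8 [CONFLICT]
step 3: bank2 None->2 [EMPTY]
step 4: bank2 2->0 [CONFLICT]
step 5: bank0 15->15 [HIT]
step 6: bank0 15->15 [HIT]
step 7: bank0 15->15 [HIT]
step 8: bank2 0->0 [HIT]
step 9: bank1 8->2 [CONFLICT]
step 10: bank0 15->9 [CONFLICT]
step 11: bank1 2->2 [HIT]
step 12: bank0 9->9 [HIT]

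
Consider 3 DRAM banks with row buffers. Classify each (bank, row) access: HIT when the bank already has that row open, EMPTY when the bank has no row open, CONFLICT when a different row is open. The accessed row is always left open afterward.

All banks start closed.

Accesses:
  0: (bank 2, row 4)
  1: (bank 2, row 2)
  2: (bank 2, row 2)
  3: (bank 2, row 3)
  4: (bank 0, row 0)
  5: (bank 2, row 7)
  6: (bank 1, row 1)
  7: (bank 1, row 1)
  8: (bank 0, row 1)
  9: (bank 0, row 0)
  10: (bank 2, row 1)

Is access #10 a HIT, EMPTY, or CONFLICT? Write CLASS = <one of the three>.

CLASS = CONFLICT

step 0: bank2 None->4 [EMPTY]
step 1: bank2 4->2 [CONFLICT]
step 2: bank2 2->2 [HIT]
step 3: bank2 2->3 [CONFLICT]
step 4: bank0 None->0 [EMPTY]
step 5: bank2 3->7 [CONFLICT]
step 6: bank1 None->1 [EMPTY]
step 7: bank1 1->1 [HIT]
step 8: bank0 0->1 [CONFLICT]
step 9: bank0 1->0 [CONFLICT]
step 10: bank2 7->1 [CONFLICT]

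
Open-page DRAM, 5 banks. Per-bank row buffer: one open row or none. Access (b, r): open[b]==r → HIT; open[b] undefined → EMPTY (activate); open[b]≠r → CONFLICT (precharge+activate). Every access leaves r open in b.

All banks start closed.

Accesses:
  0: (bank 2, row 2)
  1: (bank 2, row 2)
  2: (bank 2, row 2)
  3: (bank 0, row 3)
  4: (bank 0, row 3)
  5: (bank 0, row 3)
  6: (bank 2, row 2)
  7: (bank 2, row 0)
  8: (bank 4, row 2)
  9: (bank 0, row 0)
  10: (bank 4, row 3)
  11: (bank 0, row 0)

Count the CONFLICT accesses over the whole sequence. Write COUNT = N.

COUNT = 3

  [0] b2 r2: no row ⇒ E
  [1] b2 r2: had r2 ⇒ H
  [2] b2 r2: had r2 ⇒ H
  [3] b0 r3: no row ⇒ E
  [4] b0 r3: had r3 ⇒ H
  [5] b0 r3: had r3 ⇒ H
  [6] b2 r2: had r2 ⇒ H
  [7] b2 r0: had r2 ⇒ C
  [8] b4 r2: no row ⇒ E
  [9] b0 r0: had r3 ⇒ C
  [10] b4 r3: had r2 ⇒ C
  [11] b0 r0: had r0 ⇒ H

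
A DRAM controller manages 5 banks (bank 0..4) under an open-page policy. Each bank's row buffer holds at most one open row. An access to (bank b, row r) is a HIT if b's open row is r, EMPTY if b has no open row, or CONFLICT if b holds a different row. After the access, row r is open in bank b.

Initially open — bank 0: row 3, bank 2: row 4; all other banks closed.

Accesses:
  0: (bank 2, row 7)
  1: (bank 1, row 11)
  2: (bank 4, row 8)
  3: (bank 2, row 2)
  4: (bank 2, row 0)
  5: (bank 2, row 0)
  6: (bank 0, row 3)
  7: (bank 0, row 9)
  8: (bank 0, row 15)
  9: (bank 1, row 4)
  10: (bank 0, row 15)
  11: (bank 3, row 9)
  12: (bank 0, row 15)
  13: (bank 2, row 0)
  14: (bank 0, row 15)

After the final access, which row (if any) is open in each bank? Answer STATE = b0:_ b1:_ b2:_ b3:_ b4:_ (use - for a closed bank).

0: bank 2 row 7 — prev 4 → CONFLICT
1: bank 1 row 11 — prev None → EMPTY
2: bank 4 row 8 — prev None → EMPTY
3: bank 2 row 2 — prev 7 → CONFLICT
4: bank 2 row 0 — prev 2 → CONFLICT
5: bank 2 row 0 — prev 0 → HIT
6: bank 0 row 3 — prev 3 → HIT
7: bank 0 row 9 — prev 3 → CONFLICT
8: bank 0 row 15 — prev 9 → CONFLICT
9: bank 1 row 4 — prev 11 → CONFLICT
10: bank 0 row 15 — prev 15 → HIT
11: bank 3 row 9 — prev None → EMPTY
12: bank 0 row 15 — prev 15 → HIT
13: bank 2 row 0 — prev 0 → HIT
14: bank 0 row 15 — prev 15 → HIT

STATE = b0:15 b1:4 b2:0 b3:9 b4:8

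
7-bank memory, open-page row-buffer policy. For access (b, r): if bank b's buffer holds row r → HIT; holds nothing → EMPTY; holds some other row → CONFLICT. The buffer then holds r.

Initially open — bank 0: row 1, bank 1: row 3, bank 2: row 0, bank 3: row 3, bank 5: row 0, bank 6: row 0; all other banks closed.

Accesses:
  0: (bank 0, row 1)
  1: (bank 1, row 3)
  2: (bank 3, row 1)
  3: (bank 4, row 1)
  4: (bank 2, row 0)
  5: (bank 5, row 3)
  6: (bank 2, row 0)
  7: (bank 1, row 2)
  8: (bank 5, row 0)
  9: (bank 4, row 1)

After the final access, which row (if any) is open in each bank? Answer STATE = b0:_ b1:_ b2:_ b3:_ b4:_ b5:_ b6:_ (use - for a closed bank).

STATE = b0:1 b1:2 b2:0 b3:1 b4:1 b5:0 b6:0

step 0: bank0 1->1 [HIT]
step 1: bank1 3->3 [HIT]
step 2: bank3 3->1 [CONFLICT]
step 3: bank4 None->1 [EMPTY]
step 4: bank2 0->0 [HIT]
step 5: bank5 0->3 [CONFLICT]
step 6: bank2 0->0 [HIT]
step 7: bank1 3->2 [CONFLICT]
step 8: bank5 3->0 [CONFLICT]
step 9: bank4 1->1 [HIT]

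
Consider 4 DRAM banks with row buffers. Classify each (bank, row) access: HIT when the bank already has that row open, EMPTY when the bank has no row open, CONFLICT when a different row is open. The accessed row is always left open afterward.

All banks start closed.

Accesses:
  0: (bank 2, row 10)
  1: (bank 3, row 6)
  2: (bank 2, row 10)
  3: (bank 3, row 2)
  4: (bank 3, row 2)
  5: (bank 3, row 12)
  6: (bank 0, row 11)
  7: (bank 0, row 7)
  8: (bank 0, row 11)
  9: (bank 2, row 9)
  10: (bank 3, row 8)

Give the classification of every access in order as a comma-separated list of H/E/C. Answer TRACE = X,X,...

step 0: bank2 None->10 [EMPTY]
step 1: bank3 None->6 [EMPTY]
step 2: bank2 10->10 [HIT]
step 3: bank3 6->2 [CONFLICT]
step 4: bank3 2->2 [HIT]
step 5: bank3 2->12 [CONFLICT]
step 6: bank0 None->11 [EMPTY]
step 7: bank0 11->7 [CONFLICT]
step 8: bank0 7->11 [CONFLICT]
step 9: bank2 10->9 [CONFLICT]
step 10: bank3 12->8 [CONFLICT]

TRACE = E,E,H,C,H,C,E,C,C,C,C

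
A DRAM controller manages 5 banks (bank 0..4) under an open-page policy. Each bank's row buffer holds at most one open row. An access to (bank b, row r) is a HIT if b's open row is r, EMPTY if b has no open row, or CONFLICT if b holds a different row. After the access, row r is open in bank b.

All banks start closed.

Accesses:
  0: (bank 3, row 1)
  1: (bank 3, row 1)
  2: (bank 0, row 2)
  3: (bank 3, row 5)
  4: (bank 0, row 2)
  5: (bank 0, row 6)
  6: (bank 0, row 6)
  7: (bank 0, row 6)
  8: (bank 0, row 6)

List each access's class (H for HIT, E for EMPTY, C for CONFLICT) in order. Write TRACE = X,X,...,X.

TRACE = E,H,E,C,H,C,H,H,H

step 0: bank3 None->1 [EMPTY]
step 1: bank3 1->1 [HIT]
step 2: bank0 None->2 [EMPTY]
step 3: bank3 1->5 [CONFLICT]
step 4: bank0 2->2 [HIT]
step 5: bank0 2->6 [CONFLICT]
step 6: bank0 6->6 [HIT]
step 7: bank0 6->6 [HIT]
step 8: bank0 6->6 [HIT]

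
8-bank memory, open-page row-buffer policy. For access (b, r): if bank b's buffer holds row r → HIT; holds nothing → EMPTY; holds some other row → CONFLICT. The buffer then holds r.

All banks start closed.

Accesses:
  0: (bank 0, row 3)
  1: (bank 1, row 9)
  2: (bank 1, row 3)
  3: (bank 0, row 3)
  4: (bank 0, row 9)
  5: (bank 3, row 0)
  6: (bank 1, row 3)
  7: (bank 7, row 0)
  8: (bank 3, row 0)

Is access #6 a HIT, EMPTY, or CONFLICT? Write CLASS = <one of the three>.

  [0] b0 r3: no row ⇒ E
  [1] b1 r9: no row ⇒ E
  [2] b1 r3: had r9 ⇒ C
  [3] b0 r3: had r3 ⇒ H
  [4] b0 r9: had r3 ⇒ C
  [5] b3 r0: no row ⇒ E
  [6] b1 r3: had r3 ⇒ H
  [7] b7 r0: no row ⇒ E
  [8] b3 r0: had r0 ⇒ H

CLASS = HIT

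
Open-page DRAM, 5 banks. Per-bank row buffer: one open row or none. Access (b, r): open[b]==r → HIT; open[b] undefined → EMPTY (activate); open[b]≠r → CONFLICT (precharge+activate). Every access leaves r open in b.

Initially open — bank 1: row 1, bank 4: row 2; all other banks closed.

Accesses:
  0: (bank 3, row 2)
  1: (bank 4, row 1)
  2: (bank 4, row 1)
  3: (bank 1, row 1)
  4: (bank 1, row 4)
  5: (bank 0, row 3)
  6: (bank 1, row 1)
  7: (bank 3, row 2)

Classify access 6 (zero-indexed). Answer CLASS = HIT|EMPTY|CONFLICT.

step 0: bank3 None->2 [EMPTY]
step 1: bank4 2->1 [CONFLICT]
step 2: bank4 1->1 [HIT]
step 3: bank1 1->1 [HIT]
step 4: bank1 1->4 [CONFLICT]
step 5: bank0 None->3 [EMPTY]
step 6: bank1 4->1 [CONFLICT]
step 7: bank3 2->2 [HIT]

CLASS = CONFLICT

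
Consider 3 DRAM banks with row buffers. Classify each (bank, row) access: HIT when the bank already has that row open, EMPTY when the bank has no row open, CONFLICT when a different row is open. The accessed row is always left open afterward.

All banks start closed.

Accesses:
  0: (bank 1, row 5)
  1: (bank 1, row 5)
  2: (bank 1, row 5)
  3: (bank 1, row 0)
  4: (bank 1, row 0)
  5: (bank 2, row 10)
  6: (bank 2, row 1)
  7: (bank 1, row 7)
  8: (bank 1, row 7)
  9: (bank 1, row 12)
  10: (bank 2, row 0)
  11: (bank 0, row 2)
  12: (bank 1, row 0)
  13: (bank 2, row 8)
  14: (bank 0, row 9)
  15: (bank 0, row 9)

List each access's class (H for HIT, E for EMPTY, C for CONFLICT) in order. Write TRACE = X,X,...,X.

TRACE = E,H,H,C,H,E,C,C,H,C,C,E,C,C,C,H

  [0] b1 r5: no row ⇒ E
  [1] b1 r5: had r5 ⇒ H
  [2] b1 r5: had r5 ⇒ H
  [3] b1 r0: had r5 ⇒ C
  [4] b1 r0: had r0 ⇒ H
  [5] b2 r10: no row ⇒ E
  [6] b2 r1: had r10 ⇒ C
  [7] b1 r7: had r0 ⇒ C
  [8] b1 r7: had r7 ⇒ H
  [9] b1 r12: had r7 ⇒ C
  [10] b2 r0: had r1 ⇒ C
  [11] b0 r2: no row ⇒ E
  [12] b1 r0: had r12 ⇒ C
  [13] b2 r8: had r0 ⇒ C
  [14] b0 r9: had r2 ⇒ C
  [15] b0 r9: had r9 ⇒ H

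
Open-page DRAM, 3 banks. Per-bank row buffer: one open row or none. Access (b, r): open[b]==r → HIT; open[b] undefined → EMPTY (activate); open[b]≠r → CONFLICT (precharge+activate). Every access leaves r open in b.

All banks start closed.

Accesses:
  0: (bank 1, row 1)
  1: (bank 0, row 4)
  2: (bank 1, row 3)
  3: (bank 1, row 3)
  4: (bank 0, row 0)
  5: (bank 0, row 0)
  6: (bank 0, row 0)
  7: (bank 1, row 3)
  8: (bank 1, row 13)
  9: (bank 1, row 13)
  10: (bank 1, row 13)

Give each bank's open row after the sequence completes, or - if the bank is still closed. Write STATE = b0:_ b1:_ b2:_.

STATE = b0:0 b1:13 b2:-

0: bank 1 row 1 — prev None → EMPTY
1: bank 0 row 4 — prev None → EMPTY
2: bank 1 row 3 — prev 1 → CONFLICT
3: bank 1 row 3 — prev 3 → HIT
4: bank 0 row 0 — prev 4 → CONFLICT
5: bank 0 row 0 — prev 0 → HIT
6: bank 0 row 0 — prev 0 → HIT
7: bank 1 row 3 — prev 3 → HIT
8: bank 1 row 13 — prev 3 → CONFLICT
9: bank 1 row 13 — prev 13 → HIT
10: bank 1 row 13 — prev 13 → HIT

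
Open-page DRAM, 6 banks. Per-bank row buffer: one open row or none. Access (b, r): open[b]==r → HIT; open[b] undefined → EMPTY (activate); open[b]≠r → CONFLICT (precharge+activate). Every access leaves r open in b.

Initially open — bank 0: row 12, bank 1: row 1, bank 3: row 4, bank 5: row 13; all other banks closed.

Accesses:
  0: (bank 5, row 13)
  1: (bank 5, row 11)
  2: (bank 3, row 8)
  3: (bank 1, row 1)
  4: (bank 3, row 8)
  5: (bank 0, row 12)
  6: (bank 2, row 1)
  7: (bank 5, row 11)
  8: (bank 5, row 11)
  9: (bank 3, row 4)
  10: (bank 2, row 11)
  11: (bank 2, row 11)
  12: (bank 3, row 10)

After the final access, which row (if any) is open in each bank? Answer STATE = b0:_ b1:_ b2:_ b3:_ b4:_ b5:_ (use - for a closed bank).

STATE = b0:12 b1:1 b2:11 b3:10 b4:- b5:11

  [0] b5 r13: had r13 ⇒ H
  [1] b5 r11: had r13 ⇒ C
  [2] b3 r8: had r4 ⇒ C
  [3] b1 r1: had r1 ⇒ H
  [4] b3 r8: had r8 ⇒ H
  [5] b0 r12: had r12 ⇒ H
  [6] b2 r1: no row ⇒ E
  [7] b5 r11: had r11 ⇒ H
  [8] b5 r11: had r11 ⇒ H
  [9] b3 r4: had r8 ⇒ C
  [10] b2 r11: had r1 ⇒ C
  [11] b2 r11: had r11 ⇒ H
  [12] b3 r10: had r4 ⇒ C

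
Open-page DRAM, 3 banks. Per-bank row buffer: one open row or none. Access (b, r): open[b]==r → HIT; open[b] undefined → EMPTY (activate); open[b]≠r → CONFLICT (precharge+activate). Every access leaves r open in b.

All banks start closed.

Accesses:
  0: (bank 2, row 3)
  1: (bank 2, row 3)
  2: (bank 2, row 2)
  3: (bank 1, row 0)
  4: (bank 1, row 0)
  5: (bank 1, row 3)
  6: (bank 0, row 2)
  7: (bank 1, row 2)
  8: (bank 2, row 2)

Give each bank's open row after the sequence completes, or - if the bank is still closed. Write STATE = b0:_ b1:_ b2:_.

step 0: bank2 None->3 [EMPTY]
step 1: bank2 3->3 [HIT]
step 2: bank2 3->2 [CONFLICT]
step 3: bank1 None->0 [EMPTY]
step 4: bank1 0->0 [HIT]
step 5: bank1 0->3 [CONFLICT]
step 6: bank0 None->2 [EMPTY]
step 7: bank1 3->2 [CONFLICT]
step 8: bank2 2->2 [HIT]

STATE = b0:2 b1:2 b2:2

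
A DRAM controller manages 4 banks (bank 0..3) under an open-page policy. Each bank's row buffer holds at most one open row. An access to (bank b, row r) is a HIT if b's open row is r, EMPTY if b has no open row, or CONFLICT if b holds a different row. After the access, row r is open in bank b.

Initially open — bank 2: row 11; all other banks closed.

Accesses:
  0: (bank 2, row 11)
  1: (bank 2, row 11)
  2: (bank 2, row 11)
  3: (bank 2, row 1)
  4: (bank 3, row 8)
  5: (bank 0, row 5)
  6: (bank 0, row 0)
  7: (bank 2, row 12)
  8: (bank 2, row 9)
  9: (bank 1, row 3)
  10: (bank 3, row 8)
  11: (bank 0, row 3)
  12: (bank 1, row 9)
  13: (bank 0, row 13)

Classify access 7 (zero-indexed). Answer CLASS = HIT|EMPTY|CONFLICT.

CLASS = CONFLICT

step 0: bank2 11->11 [HIT]
step 1: bank2 11->11 [HIT]
step 2: bank2 11->11 [HIT]
step 3: bank2 11->1 [CONFLICT]
step 4: bank3 None->8 [EMPTY]
step 5: bank0 None->5 [EMPTY]
step 6: bank0 5->0 [CONFLICT]
step 7: bank2 1->12 [CONFLICT]
step 8: bank2 12->9 [CONFLICT]
step 9: bank1 None->3 [EMPTY]
step 10: bank3 8->8 [HIT]
step 11: bank0 0->3 [CONFLICT]
step 12: bank1 3->9 [CONFLICT]
step 13: bank0 3->13 [CONFLICT]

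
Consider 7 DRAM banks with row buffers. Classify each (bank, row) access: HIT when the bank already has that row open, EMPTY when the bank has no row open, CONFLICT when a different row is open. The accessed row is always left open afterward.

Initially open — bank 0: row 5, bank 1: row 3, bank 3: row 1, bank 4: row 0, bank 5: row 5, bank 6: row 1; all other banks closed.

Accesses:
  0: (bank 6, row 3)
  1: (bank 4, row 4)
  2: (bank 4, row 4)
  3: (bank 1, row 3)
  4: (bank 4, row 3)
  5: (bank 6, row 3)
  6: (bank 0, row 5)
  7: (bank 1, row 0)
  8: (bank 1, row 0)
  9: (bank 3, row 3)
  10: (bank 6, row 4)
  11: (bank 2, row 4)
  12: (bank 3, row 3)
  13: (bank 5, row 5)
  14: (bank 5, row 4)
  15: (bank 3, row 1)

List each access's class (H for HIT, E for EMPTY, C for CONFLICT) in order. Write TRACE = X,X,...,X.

  [0] b6 r3: had r1 ⇒ C
  [1] b4 r4: had r0 ⇒ C
  [2] b4 r4: had r4 ⇒ H
  [3] b1 r3: had r3 ⇒ H
  [4] b4 r3: had r4 ⇒ C
  [5] b6 r3: had r3 ⇒ H
  [6] b0 r5: had r5 ⇒ H
  [7] b1 r0: had r3 ⇒ C
  [8] b1 r0: had r0 ⇒ H
  [9] b3 r3: had r1 ⇒ C
  [10] b6 r4: had r3 ⇒ C
  [11] b2 r4: no row ⇒ E
  [12] b3 r3: had r3 ⇒ H
  [13] b5 r5: had r5 ⇒ H
  [14] b5 r4: had r5 ⇒ C
  [15] b3 r1: had r3 ⇒ C

TRACE = C,C,H,H,C,H,H,C,H,C,C,E,H,H,C,C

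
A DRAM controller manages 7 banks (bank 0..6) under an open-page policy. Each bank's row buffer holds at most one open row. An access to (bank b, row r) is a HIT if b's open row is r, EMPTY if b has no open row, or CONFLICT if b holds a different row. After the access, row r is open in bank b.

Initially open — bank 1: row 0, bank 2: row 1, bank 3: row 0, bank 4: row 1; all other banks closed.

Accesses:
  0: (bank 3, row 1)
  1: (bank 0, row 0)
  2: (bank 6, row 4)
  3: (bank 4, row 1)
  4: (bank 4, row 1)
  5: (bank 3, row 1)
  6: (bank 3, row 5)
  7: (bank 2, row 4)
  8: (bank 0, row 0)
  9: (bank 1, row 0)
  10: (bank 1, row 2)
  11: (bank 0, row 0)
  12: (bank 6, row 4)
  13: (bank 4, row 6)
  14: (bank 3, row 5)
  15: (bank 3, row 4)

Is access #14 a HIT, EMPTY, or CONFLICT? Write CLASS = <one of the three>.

CLASS = HIT

0: bank 3 row 1 — prev 0 → CONFLICT
1: bank 0 row 0 — prev None → EMPTY
2: bank 6 row 4 — prev None → EMPTY
3: bank 4 row 1 — prev 1 → HIT
4: bank 4 row 1 — prev 1 → HIT
5: bank 3 row 1 — prev 1 → HIT
6: bank 3 row 5 — prev 1 → CONFLICT
7: bank 2 row 4 — prev 1 → CONFLICT
8: bank 0 row 0 — prev 0 → HIT
9: bank 1 row 0 — prev 0 → HIT
10: bank 1 row 2 — prev 0 → CONFLICT
11: bank 0 row 0 — prev 0 → HIT
12: bank 6 row 4 — prev 4 → HIT
13: bank 4 row 6 — prev 1 → CONFLICT
14: bank 3 row 5 — prev 5 → HIT
15: bank 3 row 4 — prev 5 → CONFLICT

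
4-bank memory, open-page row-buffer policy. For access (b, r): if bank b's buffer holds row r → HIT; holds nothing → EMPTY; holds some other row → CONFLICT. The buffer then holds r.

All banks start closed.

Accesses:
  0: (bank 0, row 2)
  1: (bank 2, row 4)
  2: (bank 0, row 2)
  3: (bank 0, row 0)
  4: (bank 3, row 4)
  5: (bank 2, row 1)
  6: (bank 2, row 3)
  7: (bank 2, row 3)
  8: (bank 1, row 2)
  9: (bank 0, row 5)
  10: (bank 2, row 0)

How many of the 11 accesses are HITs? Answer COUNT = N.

COUNT = 2

  [0] b0 r2: no row ⇒ E
  [1] b2 r4: no row ⇒ E
  [2] b0 r2: had r2 ⇒ H
  [3] b0 r0: had r2 ⇒ C
  [4] b3 r4: no row ⇒ E
  [5] b2 r1: had r4 ⇒ C
  [6] b2 r3: had r1 ⇒ C
  [7] b2 r3: had r3 ⇒ H
  [8] b1 r2: no row ⇒ E
  [9] b0 r5: had r0 ⇒ C
  [10] b2 r0: had r3 ⇒ C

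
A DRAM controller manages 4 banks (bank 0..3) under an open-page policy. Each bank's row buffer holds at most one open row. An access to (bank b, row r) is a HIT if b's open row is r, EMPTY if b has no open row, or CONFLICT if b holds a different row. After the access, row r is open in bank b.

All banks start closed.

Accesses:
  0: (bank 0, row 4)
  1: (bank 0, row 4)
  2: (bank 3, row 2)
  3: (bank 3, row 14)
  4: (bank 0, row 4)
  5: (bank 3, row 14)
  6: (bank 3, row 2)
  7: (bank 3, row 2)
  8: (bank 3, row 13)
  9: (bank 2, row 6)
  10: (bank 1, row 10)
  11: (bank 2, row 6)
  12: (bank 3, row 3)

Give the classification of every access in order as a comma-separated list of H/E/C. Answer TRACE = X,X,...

step 0: bank0 None->4 [EMPTY]
step 1: bank0 4->4 [HIT]
step 2: bank3 None->2 [EMPTY]
step 3: bank3 2->14 [CONFLICT]
step 4: bank0 4->4 [HIT]
step 5: bank3 14->14 [HIT]
step 6: bank3 14->2 [CONFLICT]
step 7: bank3 2->2 [HIT]
step 8: bank3 2->13 [CONFLICT]
step 9: bank2 None->6 [EMPTY]
step 10: bank1 None->10 [EMPTY]
step 11: bank2 6->6 [HIT]
step 12: bank3 13->3 [CONFLICT]

TRACE = E,H,E,C,H,H,C,H,C,E,E,H,C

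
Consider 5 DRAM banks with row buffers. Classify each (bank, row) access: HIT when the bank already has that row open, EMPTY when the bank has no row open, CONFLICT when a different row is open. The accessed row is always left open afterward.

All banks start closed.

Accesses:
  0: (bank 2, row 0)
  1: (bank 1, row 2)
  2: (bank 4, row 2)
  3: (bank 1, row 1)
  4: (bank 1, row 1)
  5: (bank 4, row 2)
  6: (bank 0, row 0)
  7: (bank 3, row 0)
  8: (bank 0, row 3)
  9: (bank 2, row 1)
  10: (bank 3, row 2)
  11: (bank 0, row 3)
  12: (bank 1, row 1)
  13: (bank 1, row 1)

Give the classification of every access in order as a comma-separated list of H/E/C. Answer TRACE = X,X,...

TRACE = E,E,E,C,H,H,E,E,C,C,C,H,H,H

step 0: bank2 None->0 [EMPTY]
step 1: bank1 None->2 [EMPTY]
step 2: bank4 None->2 [EMPTY]
step 3: bank1 2->1 [CONFLICT]
step 4: bank1 1->1 [HIT]
step 5: bank4 2->2 [HIT]
step 6: bank0 None->0 [EMPTY]
step 7: bank3 None->0 [EMPTY]
step 8: bank0 0->3 [CONFLICT]
step 9: bank2 0->1 [CONFLICT]
step 10: bank3 0->2 [CONFLICT]
step 11: bank0 3->3 [HIT]
step 12: bank1 1->1 [HIT]
step 13: bank1 1->1 [HIT]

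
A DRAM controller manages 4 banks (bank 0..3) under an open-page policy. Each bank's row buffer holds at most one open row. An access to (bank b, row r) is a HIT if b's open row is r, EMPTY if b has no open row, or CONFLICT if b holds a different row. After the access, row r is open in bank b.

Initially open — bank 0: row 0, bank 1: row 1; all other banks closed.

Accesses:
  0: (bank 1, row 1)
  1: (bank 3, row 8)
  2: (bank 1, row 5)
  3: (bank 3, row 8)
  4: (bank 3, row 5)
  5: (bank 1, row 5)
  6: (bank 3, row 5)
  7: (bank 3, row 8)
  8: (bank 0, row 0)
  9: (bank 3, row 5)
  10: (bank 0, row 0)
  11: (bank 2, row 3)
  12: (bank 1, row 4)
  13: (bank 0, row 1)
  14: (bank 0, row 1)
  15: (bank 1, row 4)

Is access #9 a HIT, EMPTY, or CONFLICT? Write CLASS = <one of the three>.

  [0] b1 r1: had r1 ⇒ H
  [1] b3 r8: no row ⇒ E
  [2] b1 r5: had r1 ⇒ C
  [3] b3 r8: had r8 ⇒ H
  [4] b3 r5: had r8 ⇒ C
  [5] b1 r5: had r5 ⇒ H
  [6] b3 r5: had r5 ⇒ H
  [7] b3 r8: had r5 ⇒ C
  [8] b0 r0: had r0 ⇒ H
  [9] b3 r5: had r8 ⇒ C
  [10] b0 r0: had r0 ⇒ H
  [11] b2 r3: no row ⇒ E
  [12] b1 r4: had r5 ⇒ C
  [13] b0 r1: had r0 ⇒ C
  [14] b0 r1: had r1 ⇒ H
  [15] b1 r4: had r4 ⇒ H

CLASS = CONFLICT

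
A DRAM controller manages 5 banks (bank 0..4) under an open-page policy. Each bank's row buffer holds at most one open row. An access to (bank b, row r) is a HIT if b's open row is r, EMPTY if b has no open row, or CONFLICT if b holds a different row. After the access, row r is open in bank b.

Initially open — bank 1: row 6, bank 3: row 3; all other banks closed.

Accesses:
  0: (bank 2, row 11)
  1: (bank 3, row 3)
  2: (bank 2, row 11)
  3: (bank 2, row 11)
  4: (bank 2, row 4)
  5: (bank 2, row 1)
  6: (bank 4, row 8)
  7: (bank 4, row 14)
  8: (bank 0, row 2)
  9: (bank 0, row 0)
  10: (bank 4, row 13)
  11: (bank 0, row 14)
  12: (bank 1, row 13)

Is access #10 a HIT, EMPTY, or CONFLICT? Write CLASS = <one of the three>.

CLASS = CONFLICT

0: bank 2 row 11 — prev None → EMPTY
1: bank 3 row 3 — prev 3 → HIT
2: bank 2 row 11 — prev 11 → HIT
3: bank 2 row 11 — prev 11 → HIT
4: bank 2 row 4 — prev 11 → CONFLICT
5: bank 2 row 1 — prev 4 → CONFLICT
6: bank 4 row 8 — prev None → EMPTY
7: bank 4 row 14 — prev 8 → CONFLICT
8: bank 0 row 2 — prev None → EMPTY
9: bank 0 row 0 — prev 2 → CONFLICT
10: bank 4 row 13 — prev 14 → CONFLICT
11: bank 0 row 14 — prev 0 → CONFLICT
12: bank 1 row 13 — prev 6 → CONFLICT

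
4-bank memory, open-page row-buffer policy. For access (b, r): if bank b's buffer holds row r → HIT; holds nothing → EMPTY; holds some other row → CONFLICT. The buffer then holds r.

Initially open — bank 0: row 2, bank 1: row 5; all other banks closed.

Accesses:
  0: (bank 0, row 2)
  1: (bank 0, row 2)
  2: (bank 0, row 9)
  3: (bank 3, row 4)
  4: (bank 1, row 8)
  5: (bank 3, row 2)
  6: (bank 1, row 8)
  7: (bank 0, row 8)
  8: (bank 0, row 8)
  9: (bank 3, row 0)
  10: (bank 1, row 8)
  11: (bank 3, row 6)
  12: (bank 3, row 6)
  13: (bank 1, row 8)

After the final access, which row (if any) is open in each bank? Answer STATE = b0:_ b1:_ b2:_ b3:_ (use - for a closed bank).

step 0: bank0 2->2 [HIT]
step 1: bank0 2->2 [HIT]
step 2: bank0 2->9 [CONFLICT]
step 3: bank3 None->4 [EMPTY]
step 4: bank1 5->8 [CONFLICT]
step 5: bank3 4->2 [CONFLICT]
step 6: bank1 8->8 [HIT]
step 7: bank0 9->8 [CONFLICT]
step 8: bank0 8->8 [HIT]
step 9: bank3 2->0 [CONFLICT]
step 10: bank1 8->8 [HIT]
step 11: bank3 0->6 [CONFLICT]
step 12: bank3 6->6 [HIT]
step 13: bank1 8->8 [HIT]

STATE = b0:8 b1:8 b2:- b3:6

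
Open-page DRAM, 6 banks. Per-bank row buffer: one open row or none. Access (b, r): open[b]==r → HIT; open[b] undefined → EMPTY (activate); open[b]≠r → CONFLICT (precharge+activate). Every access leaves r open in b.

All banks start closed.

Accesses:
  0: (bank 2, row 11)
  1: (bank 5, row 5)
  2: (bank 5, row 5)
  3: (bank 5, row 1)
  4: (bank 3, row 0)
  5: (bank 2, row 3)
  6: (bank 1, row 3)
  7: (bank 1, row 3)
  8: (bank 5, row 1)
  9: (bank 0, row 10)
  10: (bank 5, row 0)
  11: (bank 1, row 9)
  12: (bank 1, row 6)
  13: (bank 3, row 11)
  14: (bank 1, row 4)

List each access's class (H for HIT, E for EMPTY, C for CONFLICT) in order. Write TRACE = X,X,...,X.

TRACE = E,E,H,C,E,C,E,H,H,E,C,C,C,C,C

step 0: bank2 None->11 [EMPTY]
step 1: bank5 None->5 [EMPTY]
step 2: bank5 5->5 [HIT]
step 3: bank5 5->1 [CONFLICT]
step 4: bank3 None->0 [EMPTY]
step 5: bank2 11->3 [CONFLICT]
step 6: bank1 None->3 [EMPTY]
step 7: bank1 3->3 [HIT]
step 8: bank5 1->1 [HIT]
step 9: bank0 None->10 [EMPTY]
step 10: bank5 1->0 [CONFLICT]
step 11: bank1 3->9 [CONFLICT]
step 12: bank1 9->6 [CONFLICT]
step 13: bank3 0->11 [CONFLICT]
step 14: bank1 6->4 [CONFLICT]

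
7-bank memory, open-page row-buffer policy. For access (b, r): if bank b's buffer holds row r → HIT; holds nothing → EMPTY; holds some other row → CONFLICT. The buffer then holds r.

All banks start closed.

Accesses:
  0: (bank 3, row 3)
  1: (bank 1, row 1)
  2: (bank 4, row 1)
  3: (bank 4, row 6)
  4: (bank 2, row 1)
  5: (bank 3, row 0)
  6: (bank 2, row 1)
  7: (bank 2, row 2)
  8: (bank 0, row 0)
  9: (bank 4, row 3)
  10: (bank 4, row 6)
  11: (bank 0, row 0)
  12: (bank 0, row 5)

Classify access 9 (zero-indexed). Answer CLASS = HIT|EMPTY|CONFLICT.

CLASS = CONFLICT

step 0: bank3 None->3 [EMPTY]
step 1: bank1 None->1 [EMPTY]
step 2: bank4 None->1 [EMPTY]
step 3: bank4 1->6 [CONFLICT]
step 4: bank2 None->1 [EMPTY]
step 5: bank3 3->0 [CONFLICT]
step 6: bank2 1->1 [HIT]
step 7: bank2 1->2 [CONFLICT]
step 8: bank0 None->0 [EMPTY]
step 9: bank4 6->3 [CONFLICT]
step 10: bank4 3->6 [CONFLICT]
step 11: bank0 0->0 [HIT]
step 12: bank0 0->5 [CONFLICT]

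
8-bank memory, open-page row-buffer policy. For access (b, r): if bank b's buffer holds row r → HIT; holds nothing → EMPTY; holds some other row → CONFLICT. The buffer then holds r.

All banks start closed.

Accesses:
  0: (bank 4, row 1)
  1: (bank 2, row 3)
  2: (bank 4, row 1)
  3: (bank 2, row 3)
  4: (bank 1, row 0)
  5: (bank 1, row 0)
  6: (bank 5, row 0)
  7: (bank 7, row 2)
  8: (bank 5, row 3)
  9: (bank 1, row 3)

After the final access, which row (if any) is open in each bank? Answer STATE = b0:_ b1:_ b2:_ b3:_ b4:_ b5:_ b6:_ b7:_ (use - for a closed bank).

0: bank 4 row 1 — prev None → EMPTY
1: bank 2 row 3 — prev None → EMPTY
2: bank 4 row 1 — prev 1 → HIT
3: bank 2 row 3 — prev 3 → HIT
4: bank 1 row 0 — prev None → EMPTY
5: bank 1 row 0 — prev 0 → HIT
6: bank 5 row 0 — prev None → EMPTY
7: bank 7 row 2 — prev None → EMPTY
8: bank 5 row 3 — prev 0 → CONFLICT
9: bank 1 row 3 — prev 0 → CONFLICT

STATE = b0:- b1:3 b2:3 b3:- b4:1 b5:3 b6:- b7:2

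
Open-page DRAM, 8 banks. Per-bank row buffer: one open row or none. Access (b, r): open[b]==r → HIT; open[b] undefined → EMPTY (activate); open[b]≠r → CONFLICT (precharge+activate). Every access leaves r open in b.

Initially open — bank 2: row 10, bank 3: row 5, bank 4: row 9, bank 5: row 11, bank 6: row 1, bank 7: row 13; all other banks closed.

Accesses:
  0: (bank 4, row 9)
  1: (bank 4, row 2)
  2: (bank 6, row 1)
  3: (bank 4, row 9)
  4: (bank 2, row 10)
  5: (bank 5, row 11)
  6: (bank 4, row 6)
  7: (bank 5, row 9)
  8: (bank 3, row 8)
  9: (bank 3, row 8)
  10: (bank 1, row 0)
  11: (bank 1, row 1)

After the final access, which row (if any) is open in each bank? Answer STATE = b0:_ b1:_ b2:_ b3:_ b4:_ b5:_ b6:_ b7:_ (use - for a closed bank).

  [0] b4 r9: had r9 ⇒ H
  [1] b4 r2: had r9 ⇒ C
  [2] b6 r1: had r1 ⇒ H
  [3] b4 r9: had r2 ⇒ C
  [4] b2 r10: had r10 ⇒ H
  [5] b5 r11: had r11 ⇒ H
  [6] b4 r6: had r9 ⇒ C
  [7] b5 r9: had r11 ⇒ C
  [8] b3 r8: had r5 ⇒ C
  [9] b3 r8: had r8 ⇒ H
  [10] b1 r0: no row ⇒ E
  [11] b1 r1: had r0 ⇒ C

STATE = b0:- b1:1 b2:10 b3:8 b4:6 b5:9 b6:1 b7:13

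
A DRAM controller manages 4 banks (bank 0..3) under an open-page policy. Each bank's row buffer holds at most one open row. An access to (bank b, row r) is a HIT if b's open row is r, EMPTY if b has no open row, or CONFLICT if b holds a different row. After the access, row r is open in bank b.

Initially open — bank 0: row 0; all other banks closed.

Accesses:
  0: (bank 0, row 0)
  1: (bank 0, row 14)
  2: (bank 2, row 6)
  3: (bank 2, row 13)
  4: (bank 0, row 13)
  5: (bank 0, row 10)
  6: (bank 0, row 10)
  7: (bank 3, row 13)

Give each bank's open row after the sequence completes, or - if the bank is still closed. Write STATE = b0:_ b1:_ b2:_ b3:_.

#0 (0,0) H  (was 0)
#1 (0,14) C  (was 0)
#2 (2,6) E
#3 (2,13) C  (was 6)
#4 (0,13) C  (was 14)
#5 (0,10) C  (was 13)
#6 (0,10) H  (was 10)
#7 (3,13) E

STATE = b0:10 b1:- b2:13 b3:13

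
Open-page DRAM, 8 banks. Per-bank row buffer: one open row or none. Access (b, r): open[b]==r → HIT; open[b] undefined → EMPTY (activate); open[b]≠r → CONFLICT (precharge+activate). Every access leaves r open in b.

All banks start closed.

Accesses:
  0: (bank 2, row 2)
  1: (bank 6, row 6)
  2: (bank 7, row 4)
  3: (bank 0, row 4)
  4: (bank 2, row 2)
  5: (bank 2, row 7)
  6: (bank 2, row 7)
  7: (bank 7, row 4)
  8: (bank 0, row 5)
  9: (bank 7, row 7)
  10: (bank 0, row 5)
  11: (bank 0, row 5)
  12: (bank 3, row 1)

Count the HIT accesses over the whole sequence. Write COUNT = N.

COUNT = 5

0: bank 2 row 2 — prev None → EMPTY
1: bank 6 row 6 — prev None → EMPTY
2: bank 7 row 4 — prev None → EMPTY
3: bank 0 row 4 — prev None → EMPTY
4: bank 2 row 2 — prev 2 → HIT
5: bank 2 row 7 — prev 2 → CONFLICT
6: bank 2 row 7 — prev 7 → HIT
7: bank 7 row 4 — prev 4 → HIT
8: bank 0 row 5 — prev 4 → CONFLICT
9: bank 7 row 7 — prev 4 → CONFLICT
10: bank 0 row 5 — prev 5 → HIT
11: bank 0 row 5 — prev 5 → HIT
12: bank 3 row 1 — prev None → EMPTY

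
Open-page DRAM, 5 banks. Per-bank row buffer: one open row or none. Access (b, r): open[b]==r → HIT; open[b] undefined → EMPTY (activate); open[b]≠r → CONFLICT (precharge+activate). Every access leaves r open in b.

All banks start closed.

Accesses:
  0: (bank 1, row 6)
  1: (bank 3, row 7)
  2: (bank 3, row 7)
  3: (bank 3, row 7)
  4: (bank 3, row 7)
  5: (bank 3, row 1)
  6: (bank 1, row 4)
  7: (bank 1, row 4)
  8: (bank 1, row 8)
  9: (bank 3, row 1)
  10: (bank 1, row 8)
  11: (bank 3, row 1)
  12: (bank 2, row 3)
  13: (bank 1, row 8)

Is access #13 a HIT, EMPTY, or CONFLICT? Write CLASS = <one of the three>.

step 0: bank1 None->6 [EMPTY]
step 1: bank3 None->7 [EMPTY]
step 2: bank3 7->7 [HIT]
step 3: bank3 7->7 [HIT]
step 4: bank3 7->7 [HIT]
step 5: bank3 7->1 [CONFLICT]
step 6: bank1 6->4 [CONFLICT]
step 7: bank1 4->4 [HIT]
step 8: bank1 4->8 [CONFLICT]
step 9: bank3 1->1 [HIT]
step 10: bank1 8->8 [HIT]
step 11: bank3 1->1 [HIT]
step 12: bank2 None->3 [EMPTY]
step 13: bank1 8->8 [HIT]

CLASS = HIT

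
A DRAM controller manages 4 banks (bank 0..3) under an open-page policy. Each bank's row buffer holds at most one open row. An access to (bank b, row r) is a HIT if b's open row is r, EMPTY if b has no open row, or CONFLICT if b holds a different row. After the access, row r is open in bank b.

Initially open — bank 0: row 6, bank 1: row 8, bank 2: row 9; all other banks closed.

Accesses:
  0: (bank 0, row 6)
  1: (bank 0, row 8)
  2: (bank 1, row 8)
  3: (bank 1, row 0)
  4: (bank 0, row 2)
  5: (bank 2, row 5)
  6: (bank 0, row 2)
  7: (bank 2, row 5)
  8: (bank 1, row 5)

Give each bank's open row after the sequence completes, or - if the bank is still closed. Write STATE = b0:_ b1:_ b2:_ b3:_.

step 0: bank0 6->6 [HIT]
step 1: bank0 6->8 [CONFLICT]
step 2: bank1 8->8 [HIT]
step 3: bank1 8->0 [CONFLICT]
step 4: bank0 8->2 [CONFLICT]
step 5: bank2 9->5 [CONFLICT]
step 6: bank0 2->2 [HIT]
step 7: bank2 5->5 [HIT]
step 8: bank1 0->5 [CONFLICT]

STATE = b0:2 b1:5 b2:5 b3:-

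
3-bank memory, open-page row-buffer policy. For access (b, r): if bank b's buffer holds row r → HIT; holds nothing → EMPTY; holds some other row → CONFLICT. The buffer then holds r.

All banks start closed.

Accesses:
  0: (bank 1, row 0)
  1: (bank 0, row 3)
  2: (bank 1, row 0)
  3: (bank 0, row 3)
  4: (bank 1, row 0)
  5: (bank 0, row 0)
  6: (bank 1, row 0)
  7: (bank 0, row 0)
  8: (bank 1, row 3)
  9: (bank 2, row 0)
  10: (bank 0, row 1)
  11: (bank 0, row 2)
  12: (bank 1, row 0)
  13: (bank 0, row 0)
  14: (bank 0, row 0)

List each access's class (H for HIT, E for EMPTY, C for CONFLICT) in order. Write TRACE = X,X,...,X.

0: bank 1 row 0 — prev None → EMPTY
1: bank 0 row 3 — prev None → EMPTY
2: bank 1 row 0 — prev 0 → HIT
3: bank 0 row 3 — prev 3 → HIT
4: bank 1 row 0 — prev 0 → HIT
5: bank 0 row 0 — prev 3 → CONFLICT
6: bank 1 row 0 — prev 0 → HIT
7: bank 0 row 0 — prev 0 → HIT
8: bank 1 row 3 — prev 0 → CONFLICT
9: bank 2 row 0 — prev None → EMPTY
10: bank 0 row 1 — prev 0 → CONFLICT
11: bank 0 row 2 — prev 1 → CONFLICT
12: bank 1 row 0 — prev 3 → CONFLICT
13: bank 0 row 0 — prev 2 → CONFLICT
14: bank 0 row 0 — prev 0 → HIT

TRACE = E,E,H,H,H,C,H,H,C,E,C,C,C,C,H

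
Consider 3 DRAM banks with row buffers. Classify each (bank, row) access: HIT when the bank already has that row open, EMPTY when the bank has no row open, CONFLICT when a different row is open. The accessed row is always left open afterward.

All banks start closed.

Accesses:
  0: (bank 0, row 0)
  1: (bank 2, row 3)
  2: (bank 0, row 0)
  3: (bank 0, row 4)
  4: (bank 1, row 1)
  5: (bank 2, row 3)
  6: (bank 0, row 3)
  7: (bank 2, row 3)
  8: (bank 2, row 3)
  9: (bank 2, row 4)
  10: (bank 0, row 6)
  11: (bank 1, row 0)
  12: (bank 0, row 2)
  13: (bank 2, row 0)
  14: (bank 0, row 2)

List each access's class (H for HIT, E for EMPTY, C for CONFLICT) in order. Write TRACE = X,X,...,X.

0: bank 0 row 0 — prev None → EMPTY
1: bank 2 row 3 — prev None → EMPTY
2: bank 0 row 0 — prev 0 → HIT
3: bank 0 row 4 — prev 0 → CONFLICT
4: bank 1 row 1 — prev None → EMPTY
5: bank 2 row 3 — prev 3 → HIT
6: bank 0 row 3 — prev 4 → CONFLICT
7: bank 2 row 3 — prev 3 → HIT
8: bank 2 row 3 — prev 3 → HIT
9: bank 2 row 4 — prev 3 → CONFLICT
10: bank 0 row 6 — prev 3 → CONFLICT
11: bank 1 row 0 — prev 1 → CONFLICT
12: bank 0 row 2 — prev 6 → CONFLICT
13: bank 2 row 0 — prev 4 → CONFLICT
14: bank 0 row 2 — prev 2 → HIT

TRACE = E,E,H,C,E,H,C,H,H,C,C,C,C,C,H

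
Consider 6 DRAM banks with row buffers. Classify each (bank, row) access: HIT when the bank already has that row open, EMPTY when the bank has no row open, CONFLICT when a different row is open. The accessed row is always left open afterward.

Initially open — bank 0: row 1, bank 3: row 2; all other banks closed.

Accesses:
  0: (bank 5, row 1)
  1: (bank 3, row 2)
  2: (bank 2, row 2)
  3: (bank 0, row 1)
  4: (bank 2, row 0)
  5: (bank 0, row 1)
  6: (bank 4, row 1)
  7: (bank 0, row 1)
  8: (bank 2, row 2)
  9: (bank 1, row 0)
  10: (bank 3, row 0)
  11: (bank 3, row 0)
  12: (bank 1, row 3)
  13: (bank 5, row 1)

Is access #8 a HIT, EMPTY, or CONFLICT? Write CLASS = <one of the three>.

CLASS = CONFLICT

step 0: bank5 None->1 [EMPTY]
step 1: bank3 2->2 [HIT]
step 2: bank2 None->2 [EMPTY]
step 3: bank0 1->1 [HIT]
step 4: bank2 2->0 [CONFLICT]
step 5: bank0 1->1 [HIT]
step 6: bank4 None->1 [EMPTY]
step 7: bank0 1->1 [HIT]
step 8: bank2 0->2 [CONFLICT]
step 9: bank1 None->0 [EMPTY]
step 10: bank3 2->0 [CONFLICT]
step 11: bank3 0->0 [HIT]
step 12: bank1 0->3 [CONFLICT]
step 13: bank5 1->1 [HIT]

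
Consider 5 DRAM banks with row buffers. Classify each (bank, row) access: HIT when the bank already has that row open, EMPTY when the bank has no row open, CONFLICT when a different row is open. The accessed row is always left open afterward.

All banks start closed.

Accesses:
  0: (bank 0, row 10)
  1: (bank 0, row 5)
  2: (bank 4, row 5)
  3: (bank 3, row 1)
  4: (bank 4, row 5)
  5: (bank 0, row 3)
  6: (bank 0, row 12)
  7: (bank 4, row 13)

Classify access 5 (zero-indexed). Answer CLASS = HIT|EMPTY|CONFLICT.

0: bank 0 row 10 — prev None → EMPTY
1: bank 0 row 5 — prev 10 → CONFLICT
2: bank 4 row 5 — prev None → EMPTY
3: bank 3 row 1 — prev None → EMPTY
4: bank 4 row 5 — prev 5 → HIT
5: bank 0 row 3 — prev 5 → CONFLICT
6: bank 0 row 12 — prev 3 → CONFLICT
7: bank 4 row 13 — prev 5 → CONFLICT

CLASS = CONFLICT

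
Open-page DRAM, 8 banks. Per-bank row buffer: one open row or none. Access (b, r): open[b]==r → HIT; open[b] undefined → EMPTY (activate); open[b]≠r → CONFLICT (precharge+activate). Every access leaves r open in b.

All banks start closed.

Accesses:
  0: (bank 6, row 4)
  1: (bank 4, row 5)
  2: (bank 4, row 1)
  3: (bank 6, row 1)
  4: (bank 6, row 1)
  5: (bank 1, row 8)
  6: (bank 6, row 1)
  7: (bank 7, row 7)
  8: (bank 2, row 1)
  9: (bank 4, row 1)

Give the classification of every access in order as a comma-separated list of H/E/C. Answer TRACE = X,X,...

TRACE = E,E,C,C,H,E,H,E,E,H

0: bank 6 row 4 — prev None → EMPTY
1: bank 4 row 5 — prev None → EMPTY
2: bank 4 row 1 — prev 5 → CONFLICT
3: bank 6 row 1 — prev 4 → CONFLICT
4: bank 6 row 1 — prev 1 → HIT
5: bank 1 row 8 — prev None → EMPTY
6: bank 6 row 1 — prev 1 → HIT
7: bank 7 row 7 — prev None → EMPTY
8: bank 2 row 1 — prev None → EMPTY
9: bank 4 row 1 — prev 1 → HIT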